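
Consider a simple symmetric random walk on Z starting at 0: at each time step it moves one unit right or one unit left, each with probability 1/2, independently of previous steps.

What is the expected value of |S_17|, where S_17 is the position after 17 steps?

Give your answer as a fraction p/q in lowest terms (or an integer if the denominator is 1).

Answer: 109395/32768

Derivation:
S_17 takes values m ≡ 1 (mod 2) with |m| ≤ 17; P(S_17=m) = C(17,(17+m)/2)/2^17.
Total paths: 2^17 = 131072
Distribution: P(S=-17)=1/131072, P(S=-15)=17/131072, P(S=-13)=136/131072, P(S=-11)=680/131072, P(S=-9)=2380/131072, P(S=-7)=6188/131072, P(S=-5)=12376/131072, P(S=-3)=19448/131072, P(S=-1)=24310/131072, P(S=1)=24310/131072, P(S=3)=19448/131072, P(S=5)=12376/131072, P(S=7)=6188/131072, P(S=9)=2380/131072, P(S=11)=680/131072, P(S=13)=136/131072, P(S=15)=17/131072, P(S=17)=1/131072
E[|S_17|] = Σ_m |m|·P(S_17=m) = 437580/131072 = 109395/32768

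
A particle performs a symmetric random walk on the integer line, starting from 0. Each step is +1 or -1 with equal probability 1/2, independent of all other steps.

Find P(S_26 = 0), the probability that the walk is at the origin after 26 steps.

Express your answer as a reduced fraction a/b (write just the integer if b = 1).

To return to 0 after 26 steps: need exactly 13 steps of +1 and 13 of -1.
Favorable paths: C(26,13) = 10400600
Total paths: 2^26 = 67108864
P = 10400600/67108864 = 1300075/8388608

Answer: 1300075/8388608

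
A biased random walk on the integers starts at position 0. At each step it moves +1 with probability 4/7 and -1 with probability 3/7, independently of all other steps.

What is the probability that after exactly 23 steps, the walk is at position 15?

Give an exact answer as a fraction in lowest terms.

Answer: 28165364735016960/3909821048582988049

Derivation:
To reach position 15 after 23 steps: need 19 steps of +1 and 4 steps of -1.
Number of such sequences: C(23,19) = 8855
Each has probability (4/7)^19 · (3/7)^4 = 22265110462464/27368747340080916343
P = 8855 · 22265110462464/27368747340080916343 = 28165364735016960/3909821048582988049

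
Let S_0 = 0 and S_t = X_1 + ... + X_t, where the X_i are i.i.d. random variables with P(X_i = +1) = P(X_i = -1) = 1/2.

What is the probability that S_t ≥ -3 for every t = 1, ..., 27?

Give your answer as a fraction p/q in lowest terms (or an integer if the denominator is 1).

Answer: 2340135/4194304

Derivation:
Let f(t,s) = #length-t paths at position s with S_1..S_t all ≥ -3.
f(t,s) = f(t-1,s-1) + f(t-1,s+1) for s ≥ -3; f(t,s) = 0 for s < -3.
t=0: f(0,0)=1
t=1: f(1,-1)=1 f(1,1)=1
t=2: f(2,-2)=1 f(2,0)=2 f(2,2)=1
t=3: f(3,-3)=1 f(3,-1)=3 f(3,1)=3 f(3,3)=1
t=4: f(4,-2)=4 f(4,0)=6 f(4,2)=4 f(4,4)=1
t=5: f(5,-3)=4 f(5,-1)=10 f(5,1)=10 f(5,3)=5 f(5,5)=1
t=6: f(6,-2)=14 f(6,0)=20 f(6,2)=15 f(6,4)=6 f(6,6)=1
t=7: f(7,-3)=14 f(7,-1)=34 f(7,1)=35 f(7,3)=21 f(7,5)=7 f(7,7)=1
t=8: f(8,-2)=48 f(8,0)=69 f(8,2)=56 f(8,4)=28 f(8,6)=8 f(8,8)=1
t=9: f(9,-3)=48 f(9,-1)=117 f(9,1)=125 f(9,3)=84 f(9,5)=36 f(9,7)=9 f(9,9)=1
t=10: f(10,-2)=165 f(10,0)=242 f(10,2)=209 f(10,4)=120 f(10,6)=45 f(10,8)=10 f(10,10)=1
t=11: f(11,-3)=165 f(11,-1)=407 f(11,1)=451 f(11,3)=329 f(11,5)=165 f(11,7)=55 f(11,9)=11 f(11,11)=1
t=12: f(12,-2)=572 f(12,0)=858 f(12,2)=780 f(12,4)=494 f(12,6)=220 f(12,8)=66 f(12,10)=12 f(12,12)=1
t=13: f(13,-3)=572 f(13,-1)=1430 f(13,1)=1638 f(13,3)=1274 f(13,5)=714 f(13,7)=286 f(13,9)=78 f(13,11)=13 f(13,13)=1
t=14: f(14,-2)=2002 f(14,0)=3068 f(14,2)=2912 f(14,4)=1988 f(14,6)=1000 f(14,8)=364 f(14,10)=91 f(14,12)=14 f(14,14)=1
t=15: f(15,-3)=2002 f(15,-1)=5070 f(15,1)=5980 f(15,3)=4900 f(15,5)=2988 f(15,7)=1364 f(15,9)=455 f(15,11)=105 f(15,13)=15 f(15,15)=1
t=16: f(16,-2)=7072 f(16,0)=11050 f(16,2)=10880 f(16,4)=7888 f(16,6)=4352 f(16,8)=1819 f(16,10)=560 f(16,12)=120 f(16,14)=16 f(16,16)=1
t=17: f(17,-3)=7072 f(17,-1)=18122 f(17,1)=21930 f(17,3)=18768 f(17,5)=12240 f(17,7)=6171 f(17,9)=2379 f(17,11)=680 f(17,13)=136 f(17,15)=17 f(17,17)=1
t=18: f(18,-2)=25194 f(18,0)=40052 f(18,2)=40698 f(18,4)=31008 f(18,6)=18411 f(18,8)=8550 f(18,10)=3059 f(18,12)=816 f(18,14)=153 f(18,16)=18 f(18,18)=1
t=19: f(19,-3)=25194 f(19,-1)=65246 f(19,1)=80750 f(19,3)=71706 f(19,5)=49419 f(19,7)=26961 f(19,9)=11609 f(19,11)=3875 f(19,13)=969 f(19,15)=171 f(19,17)=19 f(19,19)=1
t=20: f(20,-2)=90440 f(20,0)=145996 f(20,2)=152456 f(20,4)=121125 f(20,6)=76380 f(20,8)=38570 f(20,10)=15484 f(20,12)=4844 f(20,14)=1140 f(20,16)=190 f(20,18)=20 f(20,20)=1
t=21: f(21,-3)=90440 f(21,-1)=236436 f(21,1)=298452 f(21,3)=273581 f(21,5)=197505 f(21,7)=114950 f(21,9)=54054 f(21,11)=20328 f(21,13)=5984 f(21,15)=1330 f(21,17)=210 f(21,19)=21 f(21,21)=1
t=22: f(22,-2)=326876 f(22,0)=534888 f(22,2)=572033 f(22,4)=471086 f(22,6)=312455 f(22,8)=169004 f(22,10)=74382 f(22,12)=26312 f(22,14)=7314 f(22,16)=1540 f(22,18)=231 f(22,20)=22 f(22,22)=1
t=23: f(23,-3)=326876 f(23,-1)=861764 f(23,1)=1106921 f(23,3)=1043119 f(23,5)=783541 f(23,7)=481459 f(23,9)=243386 f(23,11)=100694 f(23,13)=33626 f(23,15)=8854 f(23,17)=1771 f(23,19)=253 f(23,21)=23 f(23,23)=1
t=24: f(24,-2)=1188640 f(24,0)=1968685 f(24,2)=2150040 f(24,4)=1826660 f(24,6)=1265000 f(24,8)=724845 f(24,10)=344080 f(24,12)=134320 f(24,14)=42480 f(24,16)=10625 f(24,18)=2024 f(24,20)=276 f(24,22)=24 f(24,24)=1
t=25: f(25,-3)=1188640 f(25,-1)=3157325 f(25,1)=4118725 f(25,3)=3976700 f(25,5)=3091660 f(25,7)=1989845 f(25,9)=1068925 f(25,11)=478400 f(25,13)=176800 f(25,15)=53105 f(25,17)=12649 f(25,19)=2300 f(25,21)=300 f(25,23)=25 f(25,25)=1
t=26: f(26,-2)=4345965 f(26,0)=7276050 f(26,2)=8095425 f(26,4)=7068360 f(26,6)=5081505 f(26,8)=3058770 f(26,10)=1547325 f(26,12)=655200 f(26,14)=229905 f(26,16)=65754 f(26,18)=14949 f(26,20)=2600 f(26,22)=325 f(26,24)=26 f(26,26)=1
t=27: f(27,-3)=4345965 f(27,-1)=11622015 f(27,1)=15371475 f(27,3)=15163785 f(27,5)=12149865 f(27,7)=8140275 f(27,9)=4606095 f(27,11)=2202525 f(27,13)=885105 f(27,15)=295659 f(27,17)=80703 f(27,19)=17549 f(27,21)=2925 f(27,23)=351 f(27,25)=27 f(27,27)=1
Σ_s f(27,s) = 74884320
P = 74884320/134217728 = 2340135/4194304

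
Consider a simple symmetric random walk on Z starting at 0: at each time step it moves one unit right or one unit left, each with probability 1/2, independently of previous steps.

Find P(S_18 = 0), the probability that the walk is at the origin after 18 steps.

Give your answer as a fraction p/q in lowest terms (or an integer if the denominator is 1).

To return to 0 after 18 steps: need exactly 9 steps of +1 and 9 of -1.
Favorable paths: C(18,9) = 48620
Total paths: 2^18 = 262144
P = 48620/262144 = 12155/65536

Answer: 12155/65536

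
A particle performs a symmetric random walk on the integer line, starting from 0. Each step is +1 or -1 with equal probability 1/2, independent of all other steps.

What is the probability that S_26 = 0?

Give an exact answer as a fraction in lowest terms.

Answer: 1300075/8388608

Derivation:
To return to 0 after 26 steps: need exactly 13 steps of +1 and 13 of -1.
Favorable paths: C(26,13) = 10400600
Total paths: 2^26 = 67108864
P = 10400600/67108864 = 1300075/8388608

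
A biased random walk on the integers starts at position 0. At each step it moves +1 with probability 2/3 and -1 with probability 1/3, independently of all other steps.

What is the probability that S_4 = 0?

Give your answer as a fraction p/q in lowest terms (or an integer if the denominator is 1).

Answer: 8/27

Derivation:
To be at 0 after 4 steps: need exactly 2 steps of +1 and 2 of -1.
Number of such sequences: C(4,2) = 6
Each has probability (2/3)^2 · (1/3)^2 = 4/81
P = 6 · 4/81 = 8/27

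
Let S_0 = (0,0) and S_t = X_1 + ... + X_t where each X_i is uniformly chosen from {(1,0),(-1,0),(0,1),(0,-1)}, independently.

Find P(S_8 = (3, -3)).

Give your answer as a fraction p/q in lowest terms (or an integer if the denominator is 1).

Let h be the number of horizontal steps (so 8-h are vertical). To end at (3,-3) need (h+3)/2 right-steps and ((8-h)-3)/2 up-steps.
Sum over h with 3 ≤ h ≤ 5, h ≡ 1 (mod 2), 8-h ≡ 1 (mod 2):
h=3: C(8,3)·C(3,3)·C(5,1) = 56·1·5 = 280
h=5: C(8,5)·C(5,4)·C(3,0) = 56·5·1 = 280
Total favorable: 560
Total paths: 4^8 = 65536
P = 560/65536 = 35/4096

Answer: 35/4096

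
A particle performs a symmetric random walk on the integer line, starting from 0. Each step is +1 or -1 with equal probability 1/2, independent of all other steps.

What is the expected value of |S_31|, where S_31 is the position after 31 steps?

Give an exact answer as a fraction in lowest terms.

S_31 takes values m ≡ 1 (mod 2) with |m| ≤ 31; P(S_31=m) = C(31,(31+m)/2)/2^31.
Total paths: 2^31 = 2147483648
Distribution: P(S=-31)=1/2147483648, P(S=-29)=31/2147483648, P(S=-27)=465/2147483648, P(S=-25)=4495/2147483648, P(S=-23)=31465/2147483648, P(S=-21)=169911/2147483648, P(S=-19)=736281/2147483648, P(S=-17)=2629575/2147483648, P(S=-15)=7888725/2147483648, P(S=-13)=20160075/2147483648, P(S=-11)=44352165/2147483648, P(S=-9)=84672315/2147483648, P(S=-7)=141120525/2147483648, P(S=-5)=206253075/2147483648, P(S=-3)=265182525/2147483648, P(S=-1)=300540195/2147483648, P(S=1)=300540195/2147483648, P(S=3)=265182525/2147483648, P(S=5)=206253075/2147483648, P(S=7)=141120525/2147483648, P(S=9)=84672315/2147483648, P(S=11)=44352165/2147483648, P(S=13)=20160075/2147483648, P(S=15)=7888725/2147483648, P(S=17)=2629575/2147483648, P(S=19)=736281/2147483648, P(S=21)=169911/2147483648, P(S=23)=31465/2147483648, P(S=25)=4495/2147483648, P(S=27)=465/2147483648, P(S=29)=31/2147483648, P(S=31)=1/2147483648
E[|S_31|] = Σ_m |m|·P(S_31=m) = 9617286240/2147483648 = 300540195/67108864

Answer: 300540195/67108864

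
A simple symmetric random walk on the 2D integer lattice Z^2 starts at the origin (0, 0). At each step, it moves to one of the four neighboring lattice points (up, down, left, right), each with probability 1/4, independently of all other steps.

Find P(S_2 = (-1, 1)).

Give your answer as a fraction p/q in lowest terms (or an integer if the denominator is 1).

Let h be the number of horizontal steps (so 2-h are vertical). To end at (-1,1) need (h-1)/2 right-steps and ((2-h)+1)/2 up-steps.
Sum over h with 1 ≤ h ≤ 1, h ≡ 1 (mod 2), 2-h ≡ 1 (mod 2):
h=1: C(2,1)·C(1,0)·C(1,1) = 2·1·1 = 2
Total favorable: 2
Total paths: 4^2 = 16
P = 2/16 = 1/8

Answer: 1/8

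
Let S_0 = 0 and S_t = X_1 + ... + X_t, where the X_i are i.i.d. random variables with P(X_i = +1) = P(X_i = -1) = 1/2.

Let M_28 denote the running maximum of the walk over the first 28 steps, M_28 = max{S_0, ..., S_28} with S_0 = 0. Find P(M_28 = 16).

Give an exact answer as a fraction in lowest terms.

Answer: 94185/67108864

Derivation:
Let M_28 = max(S_0,...,S_28). Use the reflection principle: for j ≥ 1, #{paths with M_28 ≥ j} = #{S_28 ≥ j} + #{S_28 ≥ j+1}.
By reflection, #{M_28 ≥ 16} = #{S_28 ≥ 16} + #{S_28 ≥ 17} = 499178 + 122438 = 621616.
#{M_28 ≥ 17} = #{S_28 ≥ 17} + #{S_28 ≥ 18} = 122438 + 122438 = 244876.
#{M_28 = 16} = 621616 - 244876 = 376740.
P(M_28 = 16) = 376740/268435456 = 94185/67108864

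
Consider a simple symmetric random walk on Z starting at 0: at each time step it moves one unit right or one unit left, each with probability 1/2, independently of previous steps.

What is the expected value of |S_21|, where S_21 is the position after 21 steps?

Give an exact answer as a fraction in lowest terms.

S_21 takes values m ≡ 1 (mod 2) with |m| ≤ 21; P(S_21=m) = C(21,(21+m)/2)/2^21.
Total paths: 2^21 = 2097152
Distribution: P(S=-21)=1/2097152, P(S=-19)=21/2097152, P(S=-17)=210/2097152, P(S=-15)=1330/2097152, P(S=-13)=5985/2097152, P(S=-11)=20349/2097152, P(S=-9)=54264/2097152, P(S=-7)=116280/2097152, P(S=-5)=203490/2097152, P(S=-3)=293930/2097152, P(S=-1)=352716/2097152, P(S=1)=352716/2097152, P(S=3)=293930/2097152, P(S=5)=203490/2097152, P(S=7)=116280/2097152, P(S=9)=54264/2097152, P(S=11)=20349/2097152, P(S=13)=5985/2097152, P(S=15)=1330/2097152, P(S=17)=210/2097152, P(S=19)=21/2097152, P(S=21)=1/2097152
E[|S_21|] = Σ_m |m|·P(S_21=m) = 7759752/2097152 = 969969/262144

Answer: 969969/262144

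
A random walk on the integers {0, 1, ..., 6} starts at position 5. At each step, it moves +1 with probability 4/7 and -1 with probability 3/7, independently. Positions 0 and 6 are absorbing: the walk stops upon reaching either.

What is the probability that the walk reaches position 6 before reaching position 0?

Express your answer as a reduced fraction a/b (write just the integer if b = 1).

Biased walk: p = 4/7, q = 3/7, r = q/p = 3/4
Gambler's ruin: P(hit 6 before 0 | start at 5) = (1 - r^a)/(1 - r^N)
r^5 = 243/1024; r^6 = 729/4096
P = (1 - 243/1024) / (1 - 729/4096) = 781/1024 / 3367/4096 = 3124/3367

Answer: 3124/3367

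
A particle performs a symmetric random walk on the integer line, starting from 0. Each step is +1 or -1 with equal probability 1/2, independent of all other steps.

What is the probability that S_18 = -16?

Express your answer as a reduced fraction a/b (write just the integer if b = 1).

To reach position -16 after 18 steps: need 1 step of +1 and 17 of -1.
Favorable paths: C(18,1) = 18
Total paths: 2^18 = 262144
P = 18/262144 = 9/131072

Answer: 9/131072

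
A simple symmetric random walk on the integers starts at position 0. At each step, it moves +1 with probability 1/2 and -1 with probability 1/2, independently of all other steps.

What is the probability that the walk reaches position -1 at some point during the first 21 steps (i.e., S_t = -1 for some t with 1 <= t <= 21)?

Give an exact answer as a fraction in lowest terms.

Count via complement. Let g(t,s) = #length-t paths at position s with S_1..S_t all ≠ -1.
g(t,s) = g(t-1,s-1) + g(t-1,s+1) for s ≠ -1; g(t,-1) = 0.
t=0: g(0,0)=1
t=1: g(1,1)=1
t=2: g(2,0)=1 g(2,2)=1
t=3: g(3,1)=2 g(3,3)=1
t=4: g(4,0)=2 g(4,2)=3 g(4,4)=1
t=5: g(5,1)=5 g(5,3)=4 g(5,5)=1
t=6: g(6,0)=5 g(6,2)=9 g(6,4)=5 g(6,6)=1
t=7: g(7,1)=14 g(7,3)=14 g(7,5)=6 g(7,7)=1
t=8: g(8,0)=14 g(8,2)=28 g(8,4)=20 g(8,6)=7 g(8,8)=1
t=9: g(9,1)=42 g(9,3)=48 g(9,5)=27 g(9,7)=8 g(9,9)=1
t=10: g(10,0)=42 g(10,2)=90 g(10,4)=75 g(10,6)=35 g(10,8)=9 g(10,10)=1
t=11: g(11,1)=132 g(11,3)=165 g(11,5)=110 g(11,7)=44 g(11,9)=10 g(11,11)=1
t=12: g(12,0)=132 g(12,2)=297 g(12,4)=275 g(12,6)=154 g(12,8)=54 g(12,10)=11 g(12,12)=1
t=13: g(13,1)=429 g(13,3)=572 g(13,5)=429 g(13,7)=208 g(13,9)=65 g(13,11)=12 g(13,13)=1
t=14: g(14,0)=429 g(14,2)=1001 g(14,4)=1001 g(14,6)=637 g(14,8)=273 g(14,10)=77 g(14,12)=13 g(14,14)=1
t=15: g(15,1)=1430 g(15,3)=2002 g(15,5)=1638 g(15,7)=910 g(15,9)=350 g(15,11)=90 g(15,13)=14 g(15,15)=1
t=16: g(16,0)=1430 g(16,2)=3432 g(16,4)=3640 g(16,6)=2548 g(16,8)=1260 g(16,10)=440 g(16,12)=104 g(16,14)=15 g(16,16)=1
t=17: g(17,1)=4862 g(17,3)=7072 g(17,5)=6188 g(17,7)=3808 g(17,9)=1700 g(17,11)=544 g(17,13)=119 g(17,15)=16 g(17,17)=1
t=18: g(18,0)=4862 g(18,2)=11934 g(18,4)=13260 g(18,6)=9996 g(18,8)=5508 g(18,10)=2244 g(18,12)=663 g(18,14)=135 g(18,16)=17 g(18,18)=1
t=19: g(19,1)=16796 g(19,3)=25194 g(19,5)=23256 g(19,7)=15504 g(19,9)=7752 g(19,11)=2907 g(19,13)=798 g(19,15)=152 g(19,17)=18 g(19,19)=1
t=20: g(20,0)=16796 g(20,2)=41990 g(20,4)=48450 g(20,6)=38760 g(20,8)=23256 g(20,10)=10659 g(20,12)=3705 g(20,14)=950 g(20,16)=170 g(20,18)=19 g(20,20)=1
t=21: g(21,1)=58786 g(21,3)=90440 g(21,5)=87210 g(21,7)=62016 g(21,9)=33915 g(21,11)=14364 g(21,13)=4655 g(21,15)=1120 g(21,17)=189 g(21,19)=20 g(21,21)=1
Paths never hitting -1: Σ_s g(21,s) = 352716
Paths hitting -1: 2^21 - 352716 = 1744436
P = 1744436/2097152 = 436109/524288

Answer: 436109/524288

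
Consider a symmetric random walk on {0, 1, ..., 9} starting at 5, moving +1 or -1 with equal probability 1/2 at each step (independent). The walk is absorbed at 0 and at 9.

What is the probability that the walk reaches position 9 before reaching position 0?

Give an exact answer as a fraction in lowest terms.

Symmetric walk (p = 1/2): the harmonic-function argument gives P(hit 9 before 0 | start at 5) = a/N.
P = 5/9 = 5/9

Answer: 5/9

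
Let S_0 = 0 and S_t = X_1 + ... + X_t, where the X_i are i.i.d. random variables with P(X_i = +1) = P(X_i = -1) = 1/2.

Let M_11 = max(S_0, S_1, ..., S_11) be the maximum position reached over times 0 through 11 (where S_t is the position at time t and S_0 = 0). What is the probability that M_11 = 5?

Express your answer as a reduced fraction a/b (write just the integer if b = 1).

Answer: 165/2048

Derivation:
Let M_11 = max(S_0,...,S_11). Use the reflection principle: for j ≥ 1, #{paths with M_11 ≥ j} = #{S_11 ≥ j} + #{S_11 ≥ j+1}.
By reflection, #{M_11 ≥ 5} = #{S_11 ≥ 5} + #{S_11 ≥ 6} = 232 + 67 = 299.
#{M_11 ≥ 6} = #{S_11 ≥ 6} + #{S_11 ≥ 7} = 67 + 67 = 134.
#{M_11 = 5} = 299 - 134 = 165.
P(M_11 = 5) = 165/2048 = 165/2048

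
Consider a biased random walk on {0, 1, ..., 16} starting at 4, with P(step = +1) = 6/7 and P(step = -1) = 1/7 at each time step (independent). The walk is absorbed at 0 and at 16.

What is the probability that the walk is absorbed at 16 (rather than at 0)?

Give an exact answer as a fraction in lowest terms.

Answer: 2176782336/2178463249

Derivation:
Biased walk: p = 6/7, q = 1/7, r = q/p = 1/6
Gambler's ruin: P(hit 16 before 0 | start at 4) = (1 - r^a)/(1 - r^N)
r^4 = 1/1296; r^16 = 1/2821109907456
P = (1 - 1/1296) / (1 - 1/2821109907456) = 1295/1296 / 2821109907455/2821109907456 = 2176782336/2178463249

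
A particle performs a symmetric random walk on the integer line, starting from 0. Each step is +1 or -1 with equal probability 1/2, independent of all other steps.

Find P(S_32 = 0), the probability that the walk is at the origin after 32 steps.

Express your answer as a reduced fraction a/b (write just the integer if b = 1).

Answer: 300540195/2147483648

Derivation:
To return to 0 after 32 steps: need exactly 16 steps of +1 and 16 of -1.
Favorable paths: C(32,16) = 601080390
Total paths: 2^32 = 4294967296
P = 601080390/4294967296 = 300540195/2147483648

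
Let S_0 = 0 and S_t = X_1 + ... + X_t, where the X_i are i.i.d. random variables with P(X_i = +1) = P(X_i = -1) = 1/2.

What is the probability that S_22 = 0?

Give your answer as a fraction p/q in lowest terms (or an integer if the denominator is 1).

To return to 0 after 22 steps: need exactly 11 steps of +1 and 11 of -1.
Favorable paths: C(22,11) = 705432
Total paths: 2^22 = 4194304
P = 705432/4194304 = 88179/524288

Answer: 88179/524288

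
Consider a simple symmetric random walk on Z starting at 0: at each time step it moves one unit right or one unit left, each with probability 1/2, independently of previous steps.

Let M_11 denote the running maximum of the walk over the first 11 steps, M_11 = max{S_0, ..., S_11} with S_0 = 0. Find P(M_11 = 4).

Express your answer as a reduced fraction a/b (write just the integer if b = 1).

Answer: 165/2048

Derivation:
Let M_11 = max(S_0,...,S_11). Use the reflection principle: for j ≥ 1, #{paths with M_11 ≥ j} = #{S_11 ≥ j} + #{S_11 ≥ j+1}.
By reflection, #{M_11 ≥ 4} = #{S_11 ≥ 4} + #{S_11 ≥ 5} = 232 + 232 = 464.
#{M_11 ≥ 5} = #{S_11 ≥ 5} + #{S_11 ≥ 6} = 232 + 67 = 299.
#{M_11 = 4} = 464 - 299 = 165.
P(M_11 = 4) = 165/2048 = 165/2048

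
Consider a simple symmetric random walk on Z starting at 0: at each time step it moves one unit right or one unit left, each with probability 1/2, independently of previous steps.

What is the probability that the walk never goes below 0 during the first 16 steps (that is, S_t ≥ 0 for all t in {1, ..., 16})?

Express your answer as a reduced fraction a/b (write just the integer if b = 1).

Let f(t,s) = #length-t paths at position s with S_1..S_t all ≥ 0.
f(t,s) = f(t-1,s-1) + f(t-1,s+1) for s ≥ 0; f(t,s) = 0 for s < 0.
t=0: f(0,0)=1
t=1: f(1,1)=1
t=2: f(2,0)=1 f(2,2)=1
t=3: f(3,1)=2 f(3,3)=1
t=4: f(4,0)=2 f(4,2)=3 f(4,4)=1
t=5: f(5,1)=5 f(5,3)=4 f(5,5)=1
t=6: f(6,0)=5 f(6,2)=9 f(6,4)=5 f(6,6)=1
t=7: f(7,1)=14 f(7,3)=14 f(7,5)=6 f(7,7)=1
t=8: f(8,0)=14 f(8,2)=28 f(8,4)=20 f(8,6)=7 f(8,8)=1
t=9: f(9,1)=42 f(9,3)=48 f(9,5)=27 f(9,7)=8 f(9,9)=1
t=10: f(10,0)=42 f(10,2)=90 f(10,4)=75 f(10,6)=35 f(10,8)=9 f(10,10)=1
t=11: f(11,1)=132 f(11,3)=165 f(11,5)=110 f(11,7)=44 f(11,9)=10 f(11,11)=1
t=12: f(12,0)=132 f(12,2)=297 f(12,4)=275 f(12,6)=154 f(12,8)=54 f(12,10)=11 f(12,12)=1
t=13: f(13,1)=429 f(13,3)=572 f(13,5)=429 f(13,7)=208 f(13,9)=65 f(13,11)=12 f(13,13)=1
t=14: f(14,0)=429 f(14,2)=1001 f(14,4)=1001 f(14,6)=637 f(14,8)=273 f(14,10)=77 f(14,12)=13 f(14,14)=1
t=15: f(15,1)=1430 f(15,3)=2002 f(15,5)=1638 f(15,7)=910 f(15,9)=350 f(15,11)=90 f(15,13)=14 f(15,15)=1
t=16: f(16,0)=1430 f(16,2)=3432 f(16,4)=3640 f(16,6)=2548 f(16,8)=1260 f(16,10)=440 f(16,12)=104 f(16,14)=15 f(16,16)=1
Σ_s f(16,s) = 12870
P = 12870/65536 = 6435/32768

Answer: 6435/32768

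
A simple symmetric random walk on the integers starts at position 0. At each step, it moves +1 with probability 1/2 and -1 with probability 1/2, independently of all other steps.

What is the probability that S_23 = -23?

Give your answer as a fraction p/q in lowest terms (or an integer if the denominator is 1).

Answer: 1/8388608

Derivation:
To reach position -23 after 23 steps: need 0 steps of +1 and 23 of -1.
Favorable paths: C(23,0) = 1
Total paths: 2^23 = 8388608
P = 1/8388608 = 1/8388608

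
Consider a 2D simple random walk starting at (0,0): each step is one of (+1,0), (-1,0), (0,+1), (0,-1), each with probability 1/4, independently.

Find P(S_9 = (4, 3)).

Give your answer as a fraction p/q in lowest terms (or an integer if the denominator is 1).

Answer: 567/131072

Derivation:
Let h be the number of horizontal steps (so 9-h are vertical). To end at (4,3) need (h+4)/2 right-steps and ((9-h)+3)/2 up-steps.
Sum over h with 4 ≤ h ≤ 6, h ≡ 0 (mod 2), 9-h ≡ 1 (mod 2):
h=4: C(9,4)·C(4,4)·C(5,4) = 126·1·5 = 630
h=6: C(9,6)·C(6,5)·C(3,3) = 84·6·1 = 504
Total favorable: 1134
Total paths: 4^9 = 262144
P = 1134/262144 = 567/131072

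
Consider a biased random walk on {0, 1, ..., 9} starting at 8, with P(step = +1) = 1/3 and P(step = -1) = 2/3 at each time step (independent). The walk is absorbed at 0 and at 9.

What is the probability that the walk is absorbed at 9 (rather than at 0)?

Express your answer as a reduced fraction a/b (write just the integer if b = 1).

Answer: 255/511

Derivation:
Biased walk: p = 1/3, q = 2/3, r = q/p = 2
Gambler's ruin: P(hit 9 before 0 | start at 8) = (1 - r^a)/(1 - r^N)
r^8 = 256; r^9 = 512
P = (1 - 256) / (1 - 512) = -255 / -511 = 255/511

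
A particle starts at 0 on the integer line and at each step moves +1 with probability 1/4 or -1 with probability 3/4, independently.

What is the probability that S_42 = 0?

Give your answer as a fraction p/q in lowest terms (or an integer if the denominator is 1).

Answer: 703795935117303228915/2417851639229258349412352

Derivation:
To be at 0 after 42 steps: need exactly 21 steps of +1 and 21 of -1.
Number of such sequences: C(42,21) = 538257874440
Each has probability (1/4)^21 · (3/4)^21 = 10460353203/19342813113834066795298816
P = 538257874440 · 10460353203/19342813113834066795298816 = 703795935117303228915/2417851639229258349412352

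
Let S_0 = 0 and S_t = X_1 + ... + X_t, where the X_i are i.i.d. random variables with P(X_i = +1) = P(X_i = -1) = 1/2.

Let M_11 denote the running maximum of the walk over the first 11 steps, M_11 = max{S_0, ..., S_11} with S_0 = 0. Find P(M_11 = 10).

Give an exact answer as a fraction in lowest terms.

Answer: 1/2048

Derivation:
Let M_11 = max(S_0,...,S_11). Use the reflection principle: for j ≥ 1, #{paths with M_11 ≥ j} = #{S_11 ≥ j} + #{S_11 ≥ j+1}.
By reflection, #{M_11 ≥ 10} = #{S_11 ≥ 10} + #{S_11 ≥ 11} = 1 + 1 = 2.
#{M_11 ≥ 11} = #{S_11 ≥ 11} + #{S_11 ≥ 12} = 1 + 0 = 1.
#{M_11 = 10} = 2 - 1 = 1.
P(M_11 = 10) = 1/2048 = 1/2048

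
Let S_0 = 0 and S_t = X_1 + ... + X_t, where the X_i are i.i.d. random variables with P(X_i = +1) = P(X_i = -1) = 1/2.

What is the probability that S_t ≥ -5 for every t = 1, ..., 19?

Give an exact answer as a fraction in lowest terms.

Let f(t,s) = #length-t paths at position s with S_1..S_t all ≥ -5.
f(t,s) = f(t-1,s-1) + f(t-1,s+1) for s ≥ -5; f(t,s) = 0 for s < -5.
t=0: f(0,0)=1
t=1: f(1,-1)=1 f(1,1)=1
t=2: f(2,-2)=1 f(2,0)=2 f(2,2)=1
t=3: f(3,-3)=1 f(3,-1)=3 f(3,1)=3 f(3,3)=1
t=4: f(4,-4)=1 f(4,-2)=4 f(4,0)=6 f(4,2)=4 f(4,4)=1
t=5: f(5,-5)=1 f(5,-3)=5 f(5,-1)=10 f(5,1)=10 f(5,3)=5 f(5,5)=1
t=6: f(6,-4)=6 f(6,-2)=15 f(6,0)=20 f(6,2)=15 f(6,4)=6 f(6,6)=1
t=7: f(7,-5)=6 f(7,-3)=21 f(7,-1)=35 f(7,1)=35 f(7,3)=21 f(7,5)=7 f(7,7)=1
t=8: f(8,-4)=27 f(8,-2)=56 f(8,0)=70 f(8,2)=56 f(8,4)=28 f(8,6)=8 f(8,8)=1
t=9: f(9,-5)=27 f(9,-3)=83 f(9,-1)=126 f(9,1)=126 f(9,3)=84 f(9,5)=36 f(9,7)=9 f(9,9)=1
t=10: f(10,-4)=110 f(10,-2)=209 f(10,0)=252 f(10,2)=210 f(10,4)=120 f(10,6)=45 f(10,8)=10 f(10,10)=1
t=11: f(11,-5)=110 f(11,-3)=319 f(11,-1)=461 f(11,1)=462 f(11,3)=330 f(11,5)=165 f(11,7)=55 f(11,9)=11 f(11,11)=1
t=12: f(12,-4)=429 f(12,-2)=780 f(12,0)=923 f(12,2)=792 f(12,4)=495 f(12,6)=220 f(12,8)=66 f(12,10)=12 f(12,12)=1
t=13: f(13,-5)=429 f(13,-3)=1209 f(13,-1)=1703 f(13,1)=1715 f(13,3)=1287 f(13,5)=715 f(13,7)=286 f(13,9)=78 f(13,11)=13 f(13,13)=1
t=14: f(14,-4)=1638 f(14,-2)=2912 f(14,0)=3418 f(14,2)=3002 f(14,4)=2002 f(14,6)=1001 f(14,8)=364 f(14,10)=91 f(14,12)=14 f(14,14)=1
t=15: f(15,-5)=1638 f(15,-3)=4550 f(15,-1)=6330 f(15,1)=6420 f(15,3)=5004 f(15,5)=3003 f(15,7)=1365 f(15,9)=455 f(15,11)=105 f(15,13)=15 f(15,15)=1
t=16: f(16,-4)=6188 f(16,-2)=10880 f(16,0)=12750 f(16,2)=11424 f(16,4)=8007 f(16,6)=4368 f(16,8)=1820 f(16,10)=560 f(16,12)=120 f(16,14)=16 f(16,16)=1
t=17: f(17,-5)=6188 f(17,-3)=17068 f(17,-1)=23630 f(17,1)=24174 f(17,3)=19431 f(17,5)=12375 f(17,7)=6188 f(17,9)=2380 f(17,11)=680 f(17,13)=136 f(17,15)=17 f(17,17)=1
t=18: f(18,-4)=23256 f(18,-2)=40698 f(18,0)=47804 f(18,2)=43605 f(18,4)=31806 f(18,6)=18563 f(18,8)=8568 f(18,10)=3060 f(18,12)=816 f(18,14)=153 f(18,16)=18 f(18,18)=1
t=19: f(19,-5)=23256 f(19,-3)=63954 f(19,-1)=88502 f(19,1)=91409 f(19,3)=75411 f(19,5)=50369 f(19,7)=27131 f(19,9)=11628 f(19,11)=3876 f(19,13)=969 f(19,15)=171 f(19,17)=19 f(19,19)=1
Σ_s f(19,s) = 436696
P = 436696/524288 = 54587/65536

Answer: 54587/65536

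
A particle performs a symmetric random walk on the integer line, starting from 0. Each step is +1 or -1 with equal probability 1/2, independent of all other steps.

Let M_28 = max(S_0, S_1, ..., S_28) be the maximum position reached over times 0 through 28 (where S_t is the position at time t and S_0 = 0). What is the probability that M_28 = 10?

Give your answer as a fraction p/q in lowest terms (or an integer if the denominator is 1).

Let M_28 = max(S_0,...,S_28). Use the reflection principle: for j ≥ 1, #{paths with M_28 ≥ j} = #{S_28 ≥ j} + #{S_28 ≥ j+1}.
By reflection, #{M_28 ≥ 10} = #{S_28 ≥ 10} + #{S_28 ≥ 11} = 11698223 + 4791323 = 16489546.
#{M_28 ≥ 11} = #{S_28 ≥ 11} + #{S_28 ≥ 12} = 4791323 + 4791323 = 9582646.
#{M_28 = 10} = 16489546 - 9582646 = 6906900.
P(M_28 = 10) = 6906900/268435456 = 1726725/67108864

Answer: 1726725/67108864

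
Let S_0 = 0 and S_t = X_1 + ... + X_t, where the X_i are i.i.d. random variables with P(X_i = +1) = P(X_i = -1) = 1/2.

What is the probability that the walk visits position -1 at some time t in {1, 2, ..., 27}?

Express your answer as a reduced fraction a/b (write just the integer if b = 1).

Count via complement. Let g(t,s) = #length-t paths at position s with S_1..S_t all ≠ -1.
g(t,s) = g(t-1,s-1) + g(t-1,s+1) for s ≠ -1; g(t,-1) = 0.
t=0: g(0,0)=1
t=1: g(1,1)=1
t=2: g(2,0)=1 g(2,2)=1
t=3: g(3,1)=2 g(3,3)=1
t=4: g(4,0)=2 g(4,2)=3 g(4,4)=1
t=5: g(5,1)=5 g(5,3)=4 g(5,5)=1
t=6: g(6,0)=5 g(6,2)=9 g(6,4)=5 g(6,6)=1
t=7: g(7,1)=14 g(7,3)=14 g(7,5)=6 g(7,7)=1
t=8: g(8,0)=14 g(8,2)=28 g(8,4)=20 g(8,6)=7 g(8,8)=1
t=9: g(9,1)=42 g(9,3)=48 g(9,5)=27 g(9,7)=8 g(9,9)=1
t=10: g(10,0)=42 g(10,2)=90 g(10,4)=75 g(10,6)=35 g(10,8)=9 g(10,10)=1
t=11: g(11,1)=132 g(11,3)=165 g(11,5)=110 g(11,7)=44 g(11,9)=10 g(11,11)=1
t=12: g(12,0)=132 g(12,2)=297 g(12,4)=275 g(12,6)=154 g(12,8)=54 g(12,10)=11 g(12,12)=1
t=13: g(13,1)=429 g(13,3)=572 g(13,5)=429 g(13,7)=208 g(13,9)=65 g(13,11)=12 g(13,13)=1
t=14: g(14,0)=429 g(14,2)=1001 g(14,4)=1001 g(14,6)=637 g(14,8)=273 g(14,10)=77 g(14,12)=13 g(14,14)=1
t=15: g(15,1)=1430 g(15,3)=2002 g(15,5)=1638 g(15,7)=910 g(15,9)=350 g(15,11)=90 g(15,13)=14 g(15,15)=1
t=16: g(16,0)=1430 g(16,2)=3432 g(16,4)=3640 g(16,6)=2548 g(16,8)=1260 g(16,10)=440 g(16,12)=104 g(16,14)=15 g(16,16)=1
t=17: g(17,1)=4862 g(17,3)=7072 g(17,5)=6188 g(17,7)=3808 g(17,9)=1700 g(17,11)=544 g(17,13)=119 g(17,15)=16 g(17,17)=1
t=18: g(18,0)=4862 g(18,2)=11934 g(18,4)=13260 g(18,6)=9996 g(18,8)=5508 g(18,10)=2244 g(18,12)=663 g(18,14)=135 g(18,16)=17 g(18,18)=1
t=19: g(19,1)=16796 g(19,3)=25194 g(19,5)=23256 g(19,7)=15504 g(19,9)=7752 g(19,11)=2907 g(19,13)=798 g(19,15)=152 g(19,17)=18 g(19,19)=1
t=20: g(20,0)=16796 g(20,2)=41990 g(20,4)=48450 g(20,6)=38760 g(20,8)=23256 g(20,10)=10659 g(20,12)=3705 g(20,14)=950 g(20,16)=170 g(20,18)=19 g(20,20)=1
t=21: g(21,1)=58786 g(21,3)=90440 g(21,5)=87210 g(21,7)=62016 g(21,9)=33915 g(21,11)=14364 g(21,13)=4655 g(21,15)=1120 g(21,17)=189 g(21,19)=20 g(21,21)=1
t=22: g(22,0)=58786 g(22,2)=149226 g(22,4)=177650 g(22,6)=149226 g(22,8)=95931 g(22,10)=48279 g(22,12)=19019 g(22,14)=5775 g(22,16)=1309 g(22,18)=209 g(22,20)=21 g(22,22)=1
t=23: g(23,1)=208012 g(23,3)=326876 g(23,5)=326876 g(23,7)=245157 g(23,9)=144210 g(23,11)=67298 g(23,13)=24794 g(23,15)=7084 g(23,17)=1518 g(23,19)=230 g(23,21)=22 g(23,23)=1
t=24: g(24,0)=208012 g(24,2)=534888 g(24,4)=653752 g(24,6)=572033 g(24,8)=389367 g(24,10)=211508 g(24,12)=92092 g(24,14)=31878 g(24,16)=8602 g(24,18)=1748 g(24,20)=252 g(24,22)=23 g(24,24)=1
t=25: g(25,1)=742900 g(25,3)=1188640 g(25,5)=1225785 g(25,7)=961400 g(25,9)=600875 g(25,11)=303600 g(25,13)=123970 g(25,15)=40480 g(25,17)=10350 g(25,19)=2000 g(25,21)=275 g(25,23)=24 g(25,25)=1
t=26: g(26,0)=742900 g(26,2)=1931540 g(26,4)=2414425 g(26,6)=2187185 g(26,8)=1562275 g(26,10)=904475 g(26,12)=427570 g(26,14)=164450 g(26,16)=50830 g(26,18)=12350 g(26,20)=2275 g(26,22)=299 g(26,24)=25 g(26,26)=1
t=27: g(27,1)=2674440 g(27,3)=4345965 g(27,5)=4601610 g(27,7)=3749460 g(27,9)=2466750 g(27,11)=1332045 g(27,13)=592020 g(27,15)=215280 g(27,17)=63180 g(27,19)=14625 g(27,21)=2574 g(27,23)=324 g(27,25)=26 g(27,27)=1
Paths never hitting -1: Σ_s g(27,s) = 20058300
Paths hitting -1: 2^27 - 20058300 = 114159428
P = 114159428/134217728 = 28539857/33554432

Answer: 28539857/33554432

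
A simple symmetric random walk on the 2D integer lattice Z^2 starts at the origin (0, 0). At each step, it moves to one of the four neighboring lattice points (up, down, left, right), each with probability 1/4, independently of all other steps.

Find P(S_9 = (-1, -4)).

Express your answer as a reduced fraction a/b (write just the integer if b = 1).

Answer: 189/16384

Derivation:
Let h be the number of horizontal steps (so 9-h are vertical). To end at (-1,-4) need (h-1)/2 right-steps and ((9-h)-4)/2 up-steps.
Sum over h with 1 ≤ h ≤ 5, h ≡ 1 (mod 2), 9-h ≡ 0 (mod 2):
h=1: C(9,1)·C(1,0)·C(8,2) = 9·1·28 = 252
h=3: C(9,3)·C(3,1)·C(6,1) = 84·3·6 = 1512
h=5: C(9,5)·C(5,2)·C(4,0) = 126·10·1 = 1260
Total favorable: 3024
Total paths: 4^9 = 262144
P = 3024/262144 = 189/16384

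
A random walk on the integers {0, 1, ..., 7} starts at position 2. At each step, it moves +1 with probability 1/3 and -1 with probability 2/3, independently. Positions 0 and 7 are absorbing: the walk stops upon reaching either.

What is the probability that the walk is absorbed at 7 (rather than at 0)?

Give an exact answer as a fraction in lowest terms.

Answer: 3/127

Derivation:
Biased walk: p = 1/3, q = 2/3, r = q/p = 2
Gambler's ruin: P(hit 7 before 0 | start at 2) = (1 - r^a)/(1 - r^N)
r^2 = 4; r^7 = 128
P = (1 - 4) / (1 - 128) = -3 / -127 = 3/127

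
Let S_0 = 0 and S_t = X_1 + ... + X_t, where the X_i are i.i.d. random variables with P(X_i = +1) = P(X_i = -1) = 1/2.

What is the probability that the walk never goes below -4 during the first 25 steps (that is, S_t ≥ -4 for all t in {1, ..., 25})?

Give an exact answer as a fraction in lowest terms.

Let f(t,s) = #length-t paths at position s with S_1..S_t all ≥ -4.
f(t,s) = f(t-1,s-1) + f(t-1,s+1) for s ≥ -4; f(t,s) = 0 for s < -4.
t=0: f(0,0)=1
t=1: f(1,-1)=1 f(1,1)=1
t=2: f(2,-2)=1 f(2,0)=2 f(2,2)=1
t=3: f(3,-3)=1 f(3,-1)=3 f(3,1)=3 f(3,3)=1
t=4: f(4,-4)=1 f(4,-2)=4 f(4,0)=6 f(4,2)=4 f(4,4)=1
t=5: f(5,-3)=5 f(5,-1)=10 f(5,1)=10 f(5,3)=5 f(5,5)=1
t=6: f(6,-4)=5 f(6,-2)=15 f(6,0)=20 f(6,2)=15 f(6,4)=6 f(6,6)=1
t=7: f(7,-3)=20 f(7,-1)=35 f(7,1)=35 f(7,3)=21 f(7,5)=7 f(7,7)=1
t=8: f(8,-4)=20 f(8,-2)=55 f(8,0)=70 f(8,2)=56 f(8,4)=28 f(8,6)=8 f(8,8)=1
t=9: f(9,-3)=75 f(9,-1)=125 f(9,1)=126 f(9,3)=84 f(9,5)=36 f(9,7)=9 f(9,9)=1
t=10: f(10,-4)=75 f(10,-2)=200 f(10,0)=251 f(10,2)=210 f(10,4)=120 f(10,6)=45 f(10,8)=10 f(10,10)=1
t=11: f(11,-3)=275 f(11,-1)=451 f(11,1)=461 f(11,3)=330 f(11,5)=165 f(11,7)=55 f(11,9)=11 f(11,11)=1
t=12: f(12,-4)=275 f(12,-2)=726 f(12,0)=912 f(12,2)=791 f(12,4)=495 f(12,6)=220 f(12,8)=66 f(12,10)=12 f(12,12)=1
t=13: f(13,-3)=1001 f(13,-1)=1638 f(13,1)=1703 f(13,3)=1286 f(13,5)=715 f(13,7)=286 f(13,9)=78 f(13,11)=13 f(13,13)=1
t=14: f(14,-4)=1001 f(14,-2)=2639 f(14,0)=3341 f(14,2)=2989 f(14,4)=2001 f(14,6)=1001 f(14,8)=364 f(14,10)=91 f(14,12)=14 f(14,14)=1
t=15: f(15,-3)=3640 f(15,-1)=5980 f(15,1)=6330 f(15,3)=4990 f(15,5)=3002 f(15,7)=1365 f(15,9)=455 f(15,11)=105 f(15,13)=15 f(15,15)=1
t=16: f(16,-4)=3640 f(16,-2)=9620 f(16,0)=12310 f(16,2)=11320 f(16,4)=7992 f(16,6)=4367 f(16,8)=1820 f(16,10)=560 f(16,12)=120 f(16,14)=16 f(16,16)=1
t=17: f(17,-3)=13260 f(17,-1)=21930 f(17,1)=23630 f(17,3)=19312 f(17,5)=12359 f(17,7)=6187 f(17,9)=2380 f(17,11)=680 f(17,13)=136 f(17,15)=17 f(17,17)=1
t=18: f(18,-4)=13260 f(18,-2)=35190 f(18,0)=45560 f(18,2)=42942 f(18,4)=31671 f(18,6)=18546 f(18,8)=8567 f(18,10)=3060 f(18,12)=816 f(18,14)=153 f(18,16)=18 f(18,18)=1
t=19: f(19,-3)=48450 f(19,-1)=80750 f(19,1)=88502 f(19,3)=74613 f(19,5)=50217 f(19,7)=27113 f(19,9)=11627 f(19,11)=3876 f(19,13)=969 f(19,15)=171 f(19,17)=19 f(19,19)=1
t=20: f(20,-4)=48450 f(20,-2)=129200 f(20,0)=169252 f(20,2)=163115 f(20,4)=124830 f(20,6)=77330 f(20,8)=38740 f(20,10)=15503 f(20,12)=4845 f(20,14)=1140 f(20,16)=190 f(20,18)=20 f(20,20)=1
t=21: f(21,-3)=177650 f(21,-1)=298452 f(21,1)=332367 f(21,3)=287945 f(21,5)=202160 f(21,7)=116070 f(21,9)=54243 f(21,11)=20348 f(21,13)=5985 f(21,15)=1330 f(21,17)=210 f(21,19)=21 f(21,21)=1
t=22: f(22,-4)=177650 f(22,-2)=476102 f(22,0)=630819 f(22,2)=620312 f(22,4)=490105 f(22,6)=318230 f(22,8)=170313 f(22,10)=74591 f(22,12)=26333 f(22,14)=7315 f(22,16)=1540 f(22,18)=231 f(22,20)=22 f(22,22)=1
t=23: f(23,-3)=653752 f(23,-1)=1106921 f(23,1)=1251131 f(23,3)=1110417 f(23,5)=808335 f(23,7)=488543 f(23,9)=244904 f(23,11)=100924 f(23,13)=33648 f(23,15)=8855 f(23,17)=1771 f(23,19)=253 f(23,21)=23 f(23,23)=1
t=24: f(24,-4)=653752 f(24,-2)=1760673 f(24,0)=2358052 f(24,2)=2361548 f(24,4)=1918752 f(24,6)=1296878 f(24,8)=733447 f(24,10)=345828 f(24,12)=134572 f(24,14)=42503 f(24,16)=10626 f(24,18)=2024 f(24,20)=276 f(24,22)=24 f(24,24)=1
t=25: f(25,-3)=2414425 f(25,-1)=4118725 f(25,1)=4719600 f(25,3)=4280300 f(25,5)=3215630 f(25,7)=2030325 f(25,9)=1079275 f(25,11)=480400 f(25,13)=177075 f(25,15)=53129 f(25,17)=12650 f(25,19)=2300 f(25,21)=300 f(25,23)=25 f(25,25)=1
Σ_s f(25,s) = 22584160
P = 22584160/33554432 = 705755/1048576

Answer: 705755/1048576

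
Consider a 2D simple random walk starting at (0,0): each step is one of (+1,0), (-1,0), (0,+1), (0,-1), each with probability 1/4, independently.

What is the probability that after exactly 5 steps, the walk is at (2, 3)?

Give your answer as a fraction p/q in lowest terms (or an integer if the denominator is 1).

Answer: 5/512

Derivation:
Let h be the number of horizontal steps (so 5-h are vertical). To end at (2,3) need (h+2)/2 right-steps and ((5-h)+3)/2 up-steps.
Sum over h with 2 ≤ h ≤ 2, h ≡ 0 (mod 2), 5-h ≡ 1 (mod 2):
h=2: C(5,2)·C(2,2)·C(3,3) = 10·1·1 = 10
Total favorable: 10
Total paths: 4^5 = 1024
P = 10/1024 = 5/512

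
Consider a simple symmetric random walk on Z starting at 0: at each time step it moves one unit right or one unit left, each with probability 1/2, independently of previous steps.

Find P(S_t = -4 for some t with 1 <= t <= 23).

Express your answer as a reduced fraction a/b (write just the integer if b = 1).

Answer: 106135/262144

Derivation:
Count via complement. Let g(t,s) = #length-t paths at position s with S_1..S_t all ≠ -4.
g(t,s) = g(t-1,s-1) + g(t-1,s+1) for s ≠ -4; g(t,-4) = 0.
t=0: g(0,0)=1
t=1: g(1,-1)=1 g(1,1)=1
t=2: g(2,-2)=1 g(2,0)=2 g(2,2)=1
t=3: g(3,-3)=1 g(3,-1)=3 g(3,1)=3 g(3,3)=1
t=4: g(4,-2)=4 g(4,0)=6 g(4,2)=4 g(4,4)=1
t=5: g(5,-3)=4 g(5,-1)=10 g(5,1)=10 g(5,3)=5 g(5,5)=1
t=6: g(6,-2)=14 g(6,0)=20 g(6,2)=15 g(6,4)=6 g(6,6)=1
t=7: g(7,-3)=14 g(7,-1)=34 g(7,1)=35 g(7,3)=21 g(7,5)=7 g(7,7)=1
t=8: g(8,-2)=48 g(8,0)=69 g(8,2)=56 g(8,4)=28 g(8,6)=8 g(8,8)=1
t=9: g(9,-3)=48 g(9,-1)=117 g(9,1)=125 g(9,3)=84 g(9,5)=36 g(9,7)=9 g(9,9)=1
t=10: g(10,-2)=165 g(10,0)=242 g(10,2)=209 g(10,4)=120 g(10,6)=45 g(10,8)=10 g(10,10)=1
t=11: g(11,-3)=165 g(11,-1)=407 g(11,1)=451 g(11,3)=329 g(11,5)=165 g(11,7)=55 g(11,9)=11 g(11,11)=1
t=12: g(12,-2)=572 g(12,0)=858 g(12,2)=780 g(12,4)=494 g(12,6)=220 g(12,8)=66 g(12,10)=12 g(12,12)=1
t=13: g(13,-3)=572 g(13,-1)=1430 g(13,1)=1638 g(13,3)=1274 g(13,5)=714 g(13,7)=286 g(13,9)=78 g(13,11)=13 g(13,13)=1
t=14: g(14,-2)=2002 g(14,0)=3068 g(14,2)=2912 g(14,4)=1988 g(14,6)=1000 g(14,8)=364 g(14,10)=91 g(14,12)=14 g(14,14)=1
t=15: g(15,-3)=2002 g(15,-1)=5070 g(15,1)=5980 g(15,3)=4900 g(15,5)=2988 g(15,7)=1364 g(15,9)=455 g(15,11)=105 g(15,13)=15 g(15,15)=1
t=16: g(16,-2)=7072 g(16,0)=11050 g(16,2)=10880 g(16,4)=7888 g(16,6)=4352 g(16,8)=1819 g(16,10)=560 g(16,12)=120 g(16,14)=16 g(16,16)=1
t=17: g(17,-3)=7072 g(17,-1)=18122 g(17,1)=21930 g(17,3)=18768 g(17,5)=12240 g(17,7)=6171 g(17,9)=2379 g(17,11)=680 g(17,13)=136 g(17,15)=17 g(17,17)=1
t=18: g(18,-2)=25194 g(18,0)=40052 g(18,2)=40698 g(18,4)=31008 g(18,6)=18411 g(18,8)=8550 g(18,10)=3059 g(18,12)=816 g(18,14)=153 g(18,16)=18 g(18,18)=1
t=19: g(19,-3)=25194 g(19,-1)=65246 g(19,1)=80750 g(19,3)=71706 g(19,5)=49419 g(19,7)=26961 g(19,9)=11609 g(19,11)=3875 g(19,13)=969 g(19,15)=171 g(19,17)=19 g(19,19)=1
t=20: g(20,-2)=90440 g(20,0)=145996 g(20,2)=152456 g(20,4)=121125 g(20,6)=76380 g(20,8)=38570 g(20,10)=15484 g(20,12)=4844 g(20,14)=1140 g(20,16)=190 g(20,18)=20 g(20,20)=1
t=21: g(21,-3)=90440 g(21,-1)=236436 g(21,1)=298452 g(21,3)=273581 g(21,5)=197505 g(21,7)=114950 g(21,9)=54054 g(21,11)=20328 g(21,13)=5984 g(21,15)=1330 g(21,17)=210 g(21,19)=21 g(21,21)=1
t=22: g(22,-2)=326876 g(22,0)=534888 g(22,2)=572033 g(22,4)=471086 g(22,6)=312455 g(22,8)=169004 g(22,10)=74382 g(22,12)=26312 g(22,14)=7314 g(22,16)=1540 g(22,18)=231 g(22,20)=22 g(22,22)=1
t=23: g(23,-3)=326876 g(23,-1)=861764 g(23,1)=1106921 g(23,3)=1043119 g(23,5)=783541 g(23,7)=481459 g(23,9)=243386 g(23,11)=100694 g(23,13)=33626 g(23,15)=8854 g(23,17)=1771 g(23,19)=253 g(23,21)=23 g(23,23)=1
Paths never hitting -4: Σ_s g(23,s) = 4992288
Paths hitting -4: 2^23 - 4992288 = 3396320
P = 3396320/8388608 = 106135/262144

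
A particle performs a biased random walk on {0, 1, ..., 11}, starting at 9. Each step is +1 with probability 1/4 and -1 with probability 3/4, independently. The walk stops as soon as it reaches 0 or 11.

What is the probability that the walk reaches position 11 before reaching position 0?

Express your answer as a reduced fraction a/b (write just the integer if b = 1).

Biased walk: p = 1/4, q = 3/4, r = q/p = 3
Gambler's ruin: P(hit 11 before 0 | start at 9) = (1 - r^a)/(1 - r^N)
r^9 = 19683; r^11 = 177147
P = (1 - 19683) / (1 - 177147) = -19682 / -177146 = 9841/88573

Answer: 9841/88573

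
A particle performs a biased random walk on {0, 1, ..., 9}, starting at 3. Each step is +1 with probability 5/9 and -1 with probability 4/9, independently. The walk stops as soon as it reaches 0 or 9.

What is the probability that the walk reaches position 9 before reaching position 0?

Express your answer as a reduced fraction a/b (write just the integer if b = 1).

Answer: 15625/27721

Derivation:
Biased walk: p = 5/9, q = 4/9, r = q/p = 4/5
Gambler's ruin: P(hit 9 before 0 | start at 3) = (1 - r^a)/(1 - r^N)
r^3 = 64/125; r^9 = 262144/1953125
P = (1 - 64/125) / (1 - 262144/1953125) = 61/125 / 1690981/1953125 = 15625/27721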